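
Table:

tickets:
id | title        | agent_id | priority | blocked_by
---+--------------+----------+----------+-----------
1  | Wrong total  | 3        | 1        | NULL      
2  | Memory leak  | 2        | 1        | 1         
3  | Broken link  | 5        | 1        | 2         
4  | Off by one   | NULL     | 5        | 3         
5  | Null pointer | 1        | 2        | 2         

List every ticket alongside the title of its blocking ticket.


This is a self-join: tickets is joined to a second copy of itself, matching each row's blocked_by to another row's id. Use LEFT JOIN so rows with blocked_by=NULL are kept.
  - ticket 1 (Wrong total): blocked_by=NULL -> NULL
  - ticket 2 (Memory leak): blocked_by=1 -> Wrong total
  - ticket 3 (Broken link): blocked_by=2 -> Memory leak
  - ticket 4 (Off by one): blocked_by=3 -> Broken link
  - ticket 5 (Null pointer): blocked_by=2 -> Memory leak

SQL:
SELECT a.title AS item, b.title AS blocked_by
FROM tickets a
LEFT JOIN tickets b ON a.blocked_by = b.id

Result:
item         | blocked_by 
-------------+------------
Wrong total  | NULL       
Memory leak  | Wrong total
Broken link  | Memory leak
Off by one   | Broken link
Null pointer | Memory leak


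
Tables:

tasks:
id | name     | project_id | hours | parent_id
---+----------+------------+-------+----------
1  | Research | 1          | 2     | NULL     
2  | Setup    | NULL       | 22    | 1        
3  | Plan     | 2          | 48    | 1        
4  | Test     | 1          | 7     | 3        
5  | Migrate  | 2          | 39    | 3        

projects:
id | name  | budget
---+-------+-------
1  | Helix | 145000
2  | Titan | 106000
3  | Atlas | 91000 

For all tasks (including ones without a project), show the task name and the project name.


LEFT JOIN keeps every row from tasks (the left table); where project_id has no match in projects, the project columns become NULL. Walk through each task:
  - task 1 (Research): project_id=1 -> matches Helix
  - task 2 (Setup): project_id=NULL, no match -> kept with NULL
  - task 3 (Plan): project_id=2 -> matches Titan
  - task 4 (Test): project_id=1 -> matches Helix
  - task 5 (Migrate): project_id=2 -> matches Titan
All 5 rows appear; 1 has NULL project.

SQL:
SELECT a.name, b.name AS project
FROM tasks a
LEFT JOIN projects b ON a.project_id = b.id

Result:
name     | project
---------+--------
Research | Helix  
Setup    | NULL   
Plan     | Titan  
Test     | Helix  
Migrate  | Titan  


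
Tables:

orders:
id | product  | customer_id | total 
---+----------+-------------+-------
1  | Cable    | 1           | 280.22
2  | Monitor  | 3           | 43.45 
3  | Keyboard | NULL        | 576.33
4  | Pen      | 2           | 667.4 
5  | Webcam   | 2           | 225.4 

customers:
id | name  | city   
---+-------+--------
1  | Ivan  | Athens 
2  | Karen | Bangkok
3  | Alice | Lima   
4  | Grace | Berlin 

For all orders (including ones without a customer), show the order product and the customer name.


LEFT JOIN keeps every row from orders (the left table); where customer_id has no match in customers, the customer columns become NULL. Walk through each order:
  - order 1 (Cable): customer_id=1 -> matches Ivan
  - order 2 (Monitor): customer_id=3 -> matches Alice
  - order 3 (Keyboard): customer_id=NULL, no match -> kept with NULL
  - order 4 (Pen): customer_id=2 -> matches Karen
  - order 5 (Webcam): customer_id=2 -> matches Karen
All 5 rows appear; 1 has NULL customer.

SQL:
SELECT a.product, b.name AS customer
FROM orders a
LEFT JOIN customers b ON a.customer_id = b.id

Result:
product  | customer
---------+---------
Cable    | Ivan    
Monitor  | Alice   
Keyboard | NULL    
Pen      | Karen   
Webcam   | Karen   


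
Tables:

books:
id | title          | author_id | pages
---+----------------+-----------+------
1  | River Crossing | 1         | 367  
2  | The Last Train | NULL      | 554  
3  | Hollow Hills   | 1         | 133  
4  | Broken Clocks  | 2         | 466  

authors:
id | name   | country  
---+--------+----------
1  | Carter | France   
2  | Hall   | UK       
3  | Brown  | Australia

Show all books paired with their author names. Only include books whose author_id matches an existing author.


INNER JOIN keeps only books rows whose author_id matches an id in authors. Walk through each book:
  - book 1 (River Crossing): author_id=1 -> matches Carter
  - book 2 (The Last Train): author_id=NULL, no match -> dropped
  - book 3 (Hollow Hills): author_id=1 -> matches Carter
  - book 4 (Broken Clocks): author_id=2 -> matches Hall
So 1 of 4 rows is dropped.

SQL:
SELECT a.title, b.name AS author
FROM books a
INNER JOIN authors b ON a.author_id = b.id

Result:
title          | author
---------------+-------
River Crossing | Carter
Hollow Hills   | Carter
Broken Clocks  | Hall  


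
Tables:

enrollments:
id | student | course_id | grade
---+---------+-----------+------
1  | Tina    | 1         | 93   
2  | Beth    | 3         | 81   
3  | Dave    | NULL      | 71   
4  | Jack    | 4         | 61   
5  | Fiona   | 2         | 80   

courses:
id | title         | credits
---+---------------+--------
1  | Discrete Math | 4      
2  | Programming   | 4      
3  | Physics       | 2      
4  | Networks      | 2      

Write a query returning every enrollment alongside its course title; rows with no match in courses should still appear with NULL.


LEFT JOIN keeps every row from enrollments (the left table); where course_id has no match in courses, the course columns become NULL. Walk through each enrollment:
  - enrollment 1 (Tina): course_id=1 -> matches Discrete Math
  - enrollment 2 (Beth): course_id=3 -> matches Physics
  - enrollment 3 (Dave): course_id=NULL, no match -> kept with NULL
  - enrollment 4 (Jack): course_id=4 -> matches Networks
  - enrollment 5 (Fiona): course_id=2 -> matches Programming
All 5 rows appear; 1 has NULL course.

SQL:
SELECT a.student, b.title AS course
FROM enrollments a
LEFT JOIN courses b ON a.course_id = b.id

Result:
student | course       
--------+--------------
Tina    | Discrete Math
Beth    | Physics      
Dave    | NULL         
Jack    | Networks     
Fiona   | Programming  


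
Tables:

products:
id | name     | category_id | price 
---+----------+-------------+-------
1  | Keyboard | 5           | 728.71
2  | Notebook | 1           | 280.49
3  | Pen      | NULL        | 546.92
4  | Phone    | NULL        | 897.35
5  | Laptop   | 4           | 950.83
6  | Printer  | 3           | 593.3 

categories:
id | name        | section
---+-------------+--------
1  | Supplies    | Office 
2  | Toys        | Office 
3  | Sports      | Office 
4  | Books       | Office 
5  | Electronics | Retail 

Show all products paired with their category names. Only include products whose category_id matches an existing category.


INNER JOIN keeps only products rows whose category_id matches an id in categories. Walk through each product:
  - product 1 (Keyboard): category_id=5 -> matches Electronics
  - product 2 (Notebook): category_id=1 -> matches Supplies
  - product 3 (Pen): category_id=NULL, no match -> dropped
  - product 4 (Phone): category_id=NULL, no match -> dropped
  - product 5 (Laptop): category_id=4 -> matches Books
  - product 6 (Printer): category_id=3 -> matches Sports
So 2 of 6 rows are dropped.

SQL:
SELECT a.name, b.name AS category
FROM products a
INNER JOIN categories b ON a.category_id = b.id

Result:
name     | category   
---------+------------
Keyboard | Electronics
Notebook | Supplies   
Laptop   | Books      
Printer  | Sports     


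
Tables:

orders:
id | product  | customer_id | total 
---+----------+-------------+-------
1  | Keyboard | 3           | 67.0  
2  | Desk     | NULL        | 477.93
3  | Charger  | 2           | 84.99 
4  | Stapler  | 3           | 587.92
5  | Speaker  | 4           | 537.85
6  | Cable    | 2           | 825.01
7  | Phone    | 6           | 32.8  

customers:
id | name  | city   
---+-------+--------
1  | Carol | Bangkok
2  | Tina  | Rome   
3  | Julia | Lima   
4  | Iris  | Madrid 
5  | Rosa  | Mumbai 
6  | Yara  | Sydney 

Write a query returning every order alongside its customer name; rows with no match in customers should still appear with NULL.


LEFT JOIN keeps every row from orders (the left table); where customer_id has no match in customers, the customer columns become NULL. Walk through each order:
  - order 1 (Keyboard): customer_id=3 -> matches Julia
  - order 2 (Desk): customer_id=NULL, no match -> kept with NULL
  - order 3 (Charger): customer_id=2 -> matches Tina
  - order 4 (Stapler): customer_id=3 -> matches Julia
  - order 5 (Speaker): customer_id=4 -> matches Iris
  - order 6 (Cable): customer_id=2 -> matches Tina
  - order 7 (Phone): customer_id=6 -> matches Yara
All 7 rows appear; 1 has NULL customer.

SQL:
SELECT a.product, b.name AS customer
FROM orders a
LEFT JOIN customers b ON a.customer_id = b.id

Result:
product  | customer
---------+---------
Keyboard | Julia   
Desk     | NULL    
Charger  | Tina    
Stapler  | Julia   
Speaker  | Iris    
Cable    | Tina    
Phone    | Yara    


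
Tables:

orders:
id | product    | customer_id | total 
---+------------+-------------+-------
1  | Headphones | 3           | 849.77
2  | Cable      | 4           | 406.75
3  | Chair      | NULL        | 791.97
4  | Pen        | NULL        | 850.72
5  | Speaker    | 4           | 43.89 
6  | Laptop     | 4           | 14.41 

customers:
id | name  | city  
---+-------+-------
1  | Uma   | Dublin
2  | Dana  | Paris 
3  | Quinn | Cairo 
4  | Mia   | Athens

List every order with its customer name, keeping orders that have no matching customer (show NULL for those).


LEFT JOIN keeps every row from orders (the left table); where customer_id has no match in customers, the customer columns become NULL. Walk through each order:
  - order 1 (Headphones): customer_id=3 -> matches Quinn
  - order 2 (Cable): customer_id=4 -> matches Mia
  - order 3 (Chair): customer_id=NULL, no match -> kept with NULL
  - order 4 (Pen): customer_id=NULL, no match -> kept with NULL
  - order 5 (Speaker): customer_id=4 -> matches Mia
  - order 6 (Laptop): customer_id=4 -> matches Mia
All 6 rows appear; 2 have NULL customer.

SQL:
SELECT a.product, b.name AS customer
FROM orders a
LEFT JOIN customers b ON a.customer_id = b.id

Result:
product    | customer
-----------+---------
Headphones | Quinn   
Cable      | Mia     
Chair      | NULL    
Pen        | NULL    
Speaker    | Mia     
Laptop     | Mia     


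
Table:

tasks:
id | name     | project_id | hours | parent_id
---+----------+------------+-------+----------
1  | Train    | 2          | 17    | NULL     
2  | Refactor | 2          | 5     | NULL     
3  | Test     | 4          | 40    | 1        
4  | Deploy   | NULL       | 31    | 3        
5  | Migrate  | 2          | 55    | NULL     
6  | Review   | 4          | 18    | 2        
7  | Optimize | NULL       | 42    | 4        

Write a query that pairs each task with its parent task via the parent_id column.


This is a self-join: tasks is joined to a second copy of itself, matching each row's parent_id to another row's id. Use LEFT JOIN so rows with parent_id=NULL are kept.
  - task 1 (Train): parent_id=NULL -> NULL
  - task 2 (Refactor): parent_id=NULL -> NULL
  - task 3 (Test): parent_id=1 -> Train
  - task 4 (Deploy): parent_id=3 -> Test
  - task 5 (Migrate): parent_id=NULL -> NULL
  - task 6 (Review): parent_id=2 -> Refactor
  - task 7 (Optimize): parent_id=4 -> Deploy

SQL:
SELECT a.name AS item, b.name AS parent
FROM tasks a
LEFT JOIN tasks b ON a.parent_id = b.id

Result:
item     | parent  
---------+---------
Train    | NULL    
Refactor | NULL    
Test     | Train   
Deploy   | Test    
Migrate  | NULL    
Review   | Refactor
Optimize | Deploy  


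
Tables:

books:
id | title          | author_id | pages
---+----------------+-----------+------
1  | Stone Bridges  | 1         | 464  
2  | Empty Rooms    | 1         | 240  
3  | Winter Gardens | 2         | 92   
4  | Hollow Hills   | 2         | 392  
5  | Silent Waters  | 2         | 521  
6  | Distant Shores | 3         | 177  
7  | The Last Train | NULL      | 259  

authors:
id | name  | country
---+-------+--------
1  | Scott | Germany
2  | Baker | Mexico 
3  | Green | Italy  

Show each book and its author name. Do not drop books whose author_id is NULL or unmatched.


LEFT JOIN keeps every row from books (the left table); where author_id has no match in authors, the author columns become NULL. Walk through each book:
  - book 1 (Stone Bridges): author_id=1 -> matches Scott
  - book 2 (Empty Rooms): author_id=1 -> matches Scott
  - book 3 (Winter Gardens): author_id=2 -> matches Baker
  - book 4 (Hollow Hills): author_id=2 -> matches Baker
  - book 5 (Silent Waters): author_id=2 -> matches Baker
  - book 6 (Distant Shores): author_id=3 -> matches Green
  - book 7 (The Last Train): author_id=NULL, no match -> kept with NULL
All 7 rows appear; 1 has NULL author.

SQL:
SELECT a.title, b.name AS author
FROM books a
LEFT JOIN authors b ON a.author_id = b.id

Result:
title          | author
---------------+-------
Stone Bridges  | Scott 
Empty Rooms    | Scott 
Winter Gardens | Baker 
Hollow Hills   | Baker 
Silent Waters  | Baker 
Distant Shores | Green 
The Last Train | NULL  


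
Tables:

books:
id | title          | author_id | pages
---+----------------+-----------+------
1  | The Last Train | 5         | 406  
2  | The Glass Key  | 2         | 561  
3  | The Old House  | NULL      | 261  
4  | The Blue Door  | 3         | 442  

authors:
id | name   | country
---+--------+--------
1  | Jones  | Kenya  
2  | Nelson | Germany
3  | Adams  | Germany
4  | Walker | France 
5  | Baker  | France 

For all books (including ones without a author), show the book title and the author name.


LEFT JOIN keeps every row from books (the left table); where author_id has no match in authors, the author columns become NULL. Walk through each book:
  - book 1 (The Last Train): author_id=5 -> matches Baker
  - book 2 (The Glass Key): author_id=2 -> matches Nelson
  - book 3 (The Old House): author_id=NULL, no match -> kept with NULL
  - book 4 (The Blue Door): author_id=3 -> matches Adams
All 4 rows appear; 1 has NULL author.

SQL:
SELECT a.title, b.name AS author
FROM books a
LEFT JOIN authors b ON a.author_id = b.id

Result:
title          | author
---------------+-------
The Last Train | Baker 
The Glass Key  | Nelson
The Old House  | NULL  
The Blue Door  | Adams 


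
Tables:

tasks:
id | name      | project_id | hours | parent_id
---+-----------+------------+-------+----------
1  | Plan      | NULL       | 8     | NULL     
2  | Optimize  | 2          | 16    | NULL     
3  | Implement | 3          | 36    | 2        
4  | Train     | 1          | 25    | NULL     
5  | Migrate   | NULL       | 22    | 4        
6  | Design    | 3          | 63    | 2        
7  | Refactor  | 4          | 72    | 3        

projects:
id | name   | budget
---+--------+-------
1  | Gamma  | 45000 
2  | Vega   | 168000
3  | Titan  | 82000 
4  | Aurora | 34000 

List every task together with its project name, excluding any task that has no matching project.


INNER JOIN keeps only tasks rows whose project_id matches an id in projects. Walk through each task:
  - task 1 (Plan): project_id=NULL, no match -> dropped
  - task 2 (Optimize): project_id=2 -> matches Vega
  - task 3 (Implement): project_id=3 -> matches Titan
  - task 4 (Train): project_id=1 -> matches Gamma
  - task 5 (Migrate): project_id=NULL, no match -> dropped
  - task 6 (Design): project_id=3 -> matches Titan
  - task 7 (Refactor): project_id=4 -> matches Aurora
So 2 of 7 rows are dropped.

SQL:
SELECT a.name, b.name AS project
FROM tasks a
INNER JOIN projects b ON a.project_id = b.id

Result:
name      | project
----------+--------
Optimize  | Vega   
Implement | Titan  
Train     | Gamma  
Design    | Titan  
Refactor  | Aurora 


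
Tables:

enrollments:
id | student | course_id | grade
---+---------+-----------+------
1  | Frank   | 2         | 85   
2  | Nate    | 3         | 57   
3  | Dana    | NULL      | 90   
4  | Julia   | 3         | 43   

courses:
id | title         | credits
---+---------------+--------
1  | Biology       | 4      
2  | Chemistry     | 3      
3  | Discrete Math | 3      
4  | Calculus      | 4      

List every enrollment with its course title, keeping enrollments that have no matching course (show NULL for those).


LEFT JOIN keeps every row from enrollments (the left table); where course_id has no match in courses, the course columns become NULL. Walk through each enrollment:
  - enrollment 1 (Frank): course_id=2 -> matches Chemistry
  - enrollment 2 (Nate): course_id=3 -> matches Discrete Math
  - enrollment 3 (Dana): course_id=NULL, no match -> kept with NULL
  - enrollment 4 (Julia): course_id=3 -> matches Discrete Math
All 4 rows appear; 1 has NULL course.

SQL:
SELECT a.student, b.title AS course
FROM enrollments a
LEFT JOIN courses b ON a.course_id = b.id

Result:
student | course       
--------+--------------
Frank   | Chemistry    
Nate    | Discrete Math
Dana    | NULL         
Julia   | Discrete Math


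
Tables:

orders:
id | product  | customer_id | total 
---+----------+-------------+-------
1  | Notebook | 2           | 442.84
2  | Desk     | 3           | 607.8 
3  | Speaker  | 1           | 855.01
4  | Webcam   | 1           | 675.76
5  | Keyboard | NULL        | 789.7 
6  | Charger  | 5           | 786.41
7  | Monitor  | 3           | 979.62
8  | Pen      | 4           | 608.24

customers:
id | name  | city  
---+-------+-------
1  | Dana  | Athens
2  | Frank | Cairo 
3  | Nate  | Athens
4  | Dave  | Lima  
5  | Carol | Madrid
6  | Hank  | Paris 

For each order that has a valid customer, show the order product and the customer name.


INNER JOIN keeps only orders rows whose customer_id matches an id in customers. Walk through each order:
  - order 1 (Notebook): customer_id=2 -> matches Frank
  - order 2 (Desk): customer_id=3 -> matches Nate
  - order 3 (Speaker): customer_id=1 -> matches Dana
  - order 4 (Webcam): customer_id=1 -> matches Dana
  - order 5 (Keyboard): customer_id=NULL, no match -> dropped
  - order 6 (Charger): customer_id=5 -> matches Carol
  - order 7 (Monitor): customer_id=3 -> matches Nate
  - order 8 (Pen): customer_id=4 -> matches Dave
So 1 of 8 rows is dropped.

SQL:
SELECT a.product, b.name AS customer
FROM orders a
INNER JOIN customers b ON a.customer_id = b.id

Result:
product  | customer
---------+---------
Notebook | Frank   
Desk     | Nate    
Speaker  | Dana    
Webcam   | Dana    
Charger  | Carol   
Monitor  | Nate    
Pen      | Dave    


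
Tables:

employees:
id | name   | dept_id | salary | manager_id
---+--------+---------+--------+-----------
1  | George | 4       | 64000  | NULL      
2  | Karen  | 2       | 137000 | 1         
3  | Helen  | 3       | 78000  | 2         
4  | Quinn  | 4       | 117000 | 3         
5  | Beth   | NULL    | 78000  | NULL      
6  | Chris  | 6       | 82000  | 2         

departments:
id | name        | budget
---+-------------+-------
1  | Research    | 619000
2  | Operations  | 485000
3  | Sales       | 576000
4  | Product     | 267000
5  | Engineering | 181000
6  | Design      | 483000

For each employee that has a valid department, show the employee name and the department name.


INNER JOIN keeps only employees rows whose dept_id matches an id in departments. Walk through each employee:
  - employee 1 (George): dept_id=4 -> matches Product
  - employee 2 (Karen): dept_id=2 -> matches Operations
  - employee 3 (Helen): dept_id=3 -> matches Sales
  - employee 4 (Quinn): dept_id=4 -> matches Product
  - employee 5 (Beth): dept_id=NULL, no match -> dropped
  - employee 6 (Chris): dept_id=6 -> matches Design
So 1 of 6 rows is dropped.

SQL:
SELECT a.name, b.name AS department
FROM employees a
INNER JOIN departments b ON a.dept_id = b.id

Result:
name   | department
-------+-----------
George | Product   
Karen  | Operations
Helen  | Sales     
Quinn  | Product   
Chris  | Design    


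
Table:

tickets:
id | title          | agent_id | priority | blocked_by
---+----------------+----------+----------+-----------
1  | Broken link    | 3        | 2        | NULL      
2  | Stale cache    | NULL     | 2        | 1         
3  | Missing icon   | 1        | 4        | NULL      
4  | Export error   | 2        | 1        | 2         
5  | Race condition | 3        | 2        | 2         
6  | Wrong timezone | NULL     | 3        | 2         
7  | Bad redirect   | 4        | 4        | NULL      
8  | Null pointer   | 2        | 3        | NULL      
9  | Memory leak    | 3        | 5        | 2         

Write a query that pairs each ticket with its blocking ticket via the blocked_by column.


This is a self-join: tickets is joined to a second copy of itself, matching each row's blocked_by to another row's id. Use LEFT JOIN so rows with blocked_by=NULL are kept.
  - ticket 1 (Broken link): blocked_by=NULL -> NULL
  - ticket 2 (Stale cache): blocked_by=1 -> Broken link
  - ticket 3 (Missing icon): blocked_by=NULL -> NULL
  - ticket 4 (Export error): blocked_by=2 -> Stale cache
  - ticket 5 (Race condition): blocked_by=2 -> Stale cache
  - ticket 6 (Wrong timezone): blocked_by=2 -> Stale cache
  - ticket 7 (Bad redirect): blocked_by=NULL -> NULL
  - ticket 8 (Null pointer): blocked_by=NULL -> NULL
  - ticket 9 (Memory leak): blocked_by=2 -> Stale cache

SQL:
SELECT a.title AS item, b.title AS blocked_by
FROM tickets a
LEFT JOIN tickets b ON a.blocked_by = b.id

Result:
item           | blocked_by 
---------------+------------
Broken link    | NULL       
Stale cache    | Broken link
Missing icon   | NULL       
Export error   | Stale cache
Race condition | Stale cache
Wrong timezone | Stale cache
Bad redirect   | NULL       
Null pointer   | NULL       
Memory leak    | Stale cache


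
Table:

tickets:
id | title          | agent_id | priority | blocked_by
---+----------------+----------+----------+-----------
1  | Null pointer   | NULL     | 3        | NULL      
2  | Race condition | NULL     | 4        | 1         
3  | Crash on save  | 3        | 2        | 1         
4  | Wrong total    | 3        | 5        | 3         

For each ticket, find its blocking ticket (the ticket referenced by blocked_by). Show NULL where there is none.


This is a self-join: tickets is joined to a second copy of itself, matching each row's blocked_by to another row's id. Use LEFT JOIN so rows with blocked_by=NULL are kept.
  - ticket 1 (Null pointer): blocked_by=NULL -> NULL
  - ticket 2 (Race condition): blocked_by=1 -> Null pointer
  - ticket 3 (Crash on save): blocked_by=1 -> Null pointer
  - ticket 4 (Wrong total): blocked_by=3 -> Crash on save

SQL:
SELECT a.title AS item, b.title AS blocked_by
FROM tickets a
LEFT JOIN tickets b ON a.blocked_by = b.id

Result:
item           | blocked_by   
---------------+--------------
Null pointer   | NULL         
Race condition | Null pointer 
Crash on save  | Null pointer 
Wrong total    | Crash on save


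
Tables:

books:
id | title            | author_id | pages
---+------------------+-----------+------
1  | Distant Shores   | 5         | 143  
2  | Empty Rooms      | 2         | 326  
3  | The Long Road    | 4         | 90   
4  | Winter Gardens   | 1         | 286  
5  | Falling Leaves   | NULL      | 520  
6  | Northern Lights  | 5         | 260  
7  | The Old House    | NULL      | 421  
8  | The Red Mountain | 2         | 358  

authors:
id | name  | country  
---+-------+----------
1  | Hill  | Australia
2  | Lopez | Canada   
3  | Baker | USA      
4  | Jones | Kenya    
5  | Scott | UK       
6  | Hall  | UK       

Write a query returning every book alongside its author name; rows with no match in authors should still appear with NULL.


LEFT JOIN keeps every row from books (the left table); where author_id has no match in authors, the author columns become NULL. Walk through each book:
  - book 1 (Distant Shores): author_id=5 -> matches Scott
  - book 2 (Empty Rooms): author_id=2 -> matches Lopez
  - book 3 (The Long Road): author_id=4 -> matches Jones
  - book 4 (Winter Gardens): author_id=1 -> matches Hill
  - book 5 (Falling Leaves): author_id=NULL, no match -> kept with NULL
  - book 6 (Northern Lights): author_id=5 -> matches Scott
  - book 7 (The Old House): author_id=NULL, no match -> kept with NULL
  - book 8 (The Red Mountain): author_id=2 -> matches Lopez
All 8 rows appear; 2 have NULL author.

SQL:
SELECT a.title, b.name AS author
FROM books a
LEFT JOIN authors b ON a.author_id = b.id

Result:
title            | author
-----------------+-------
Distant Shores   | Scott 
Empty Rooms      | Lopez 
The Long Road    | Jones 
Winter Gardens   | Hill  
Falling Leaves   | NULL  
Northern Lights  | Scott 
The Old House    | NULL  
The Red Mountain | Lopez 


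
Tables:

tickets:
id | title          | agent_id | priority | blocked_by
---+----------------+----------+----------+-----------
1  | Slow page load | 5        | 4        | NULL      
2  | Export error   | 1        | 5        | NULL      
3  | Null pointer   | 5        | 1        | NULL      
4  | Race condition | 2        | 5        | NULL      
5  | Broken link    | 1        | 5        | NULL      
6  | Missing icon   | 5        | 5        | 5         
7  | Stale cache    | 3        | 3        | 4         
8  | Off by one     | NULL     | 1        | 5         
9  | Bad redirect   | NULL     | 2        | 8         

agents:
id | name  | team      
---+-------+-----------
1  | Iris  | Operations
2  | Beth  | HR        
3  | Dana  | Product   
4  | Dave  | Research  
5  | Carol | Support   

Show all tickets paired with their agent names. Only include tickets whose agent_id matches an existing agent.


INNER JOIN keeps only tickets rows whose agent_id matches an id in agents. Walk through each ticket:
  - ticket 1 (Slow page load): agent_id=5 -> matches Carol
  - ticket 2 (Export error): agent_id=1 -> matches Iris
  - ticket 3 (Null pointer): agent_id=5 -> matches Carol
  - ticket 4 (Race condition): agent_id=2 -> matches Beth
  - ticket 5 (Broken link): agent_id=1 -> matches Iris
  - ticket 6 (Missing icon): agent_id=5 -> matches Carol
  - ticket 7 (Stale cache): agent_id=3 -> matches Dana
  - ticket 8 (Off by one): agent_id=NULL, no match -> dropped
  - ticket 9 (Bad redirect): agent_id=NULL, no match -> dropped
So 2 of 9 rows are dropped.

SQL:
SELECT a.title, b.name AS agent
FROM tickets a
INNER JOIN agents b ON a.agent_id = b.id

Result:
title          | agent
---------------+------
Slow page load | Carol
Export error   | Iris 
Null pointer   | Carol
Race condition | Beth 
Broken link    | Iris 
Missing icon   | Carol
Stale cache    | Dana 


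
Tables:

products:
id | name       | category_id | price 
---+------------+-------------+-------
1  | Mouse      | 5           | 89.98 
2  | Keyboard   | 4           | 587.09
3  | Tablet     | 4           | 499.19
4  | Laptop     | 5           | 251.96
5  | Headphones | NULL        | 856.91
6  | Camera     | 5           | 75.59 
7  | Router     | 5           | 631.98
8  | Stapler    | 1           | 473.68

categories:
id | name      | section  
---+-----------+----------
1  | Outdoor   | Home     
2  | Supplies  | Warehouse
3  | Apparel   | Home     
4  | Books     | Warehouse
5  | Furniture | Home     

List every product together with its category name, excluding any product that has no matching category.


INNER JOIN keeps only products rows whose category_id matches an id in categories. Walk through each product:
  - product 1 (Mouse): category_id=5 -> matches Furniture
  - product 2 (Keyboard): category_id=4 -> matches Books
  - product 3 (Tablet): category_id=4 -> matches Books
  - product 4 (Laptop): category_id=5 -> matches Furniture
  - product 5 (Headphones): category_id=NULL, no match -> dropped
  - product 6 (Camera): category_id=5 -> matches Furniture
  - product 7 (Router): category_id=5 -> matches Furniture
  - product 8 (Stapler): category_id=1 -> matches Outdoor
So 1 of 8 rows is dropped.

SQL:
SELECT a.name, b.name AS category
FROM products a
INNER JOIN categories b ON a.category_id = b.id

Result:
name     | category 
---------+----------
Mouse    | Furniture
Keyboard | Books    
Tablet   | Books    
Laptop   | Furniture
Camera   | Furniture
Router   | Furniture
Stapler  | Outdoor  


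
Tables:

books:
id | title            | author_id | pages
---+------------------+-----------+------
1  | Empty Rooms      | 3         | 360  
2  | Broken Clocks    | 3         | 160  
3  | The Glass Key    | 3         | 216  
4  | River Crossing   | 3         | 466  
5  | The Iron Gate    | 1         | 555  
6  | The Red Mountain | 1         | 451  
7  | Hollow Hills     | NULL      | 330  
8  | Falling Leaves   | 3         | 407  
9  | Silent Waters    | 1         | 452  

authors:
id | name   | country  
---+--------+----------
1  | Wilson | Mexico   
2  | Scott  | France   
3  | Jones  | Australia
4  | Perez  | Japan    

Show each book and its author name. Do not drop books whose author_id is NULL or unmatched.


LEFT JOIN keeps every row from books (the left table); where author_id has no match in authors, the author columns become NULL. Walk through each book:
  - book 1 (Empty Rooms): author_id=3 -> matches Jones
  - book 2 (Broken Clocks): author_id=3 -> matches Jones
  - book 3 (The Glass Key): author_id=3 -> matches Jones
  - book 4 (River Crossing): author_id=3 -> matches Jones
  - book 5 (The Iron Gate): author_id=1 -> matches Wilson
  - book 6 (The Red Mountain): author_id=1 -> matches Wilson
  - book 7 (Hollow Hills): author_id=NULL, no match -> kept with NULL
  - book 8 (Falling Leaves): author_id=3 -> matches Jones
  - book 9 (Silent Waters): author_id=1 -> matches Wilson
All 9 rows appear; 1 has NULL author.

SQL:
SELECT a.title, b.name AS author
FROM books a
LEFT JOIN authors b ON a.author_id = b.id

Result:
title            | author
-----------------+-------
Empty Rooms      | Jones 
Broken Clocks    | Jones 
The Glass Key    | Jones 
River Crossing   | Jones 
The Iron Gate    | Wilson
The Red Mountain | Wilson
Hollow Hills     | NULL  
Falling Leaves   | Jones 
Silent Waters    | Wilson


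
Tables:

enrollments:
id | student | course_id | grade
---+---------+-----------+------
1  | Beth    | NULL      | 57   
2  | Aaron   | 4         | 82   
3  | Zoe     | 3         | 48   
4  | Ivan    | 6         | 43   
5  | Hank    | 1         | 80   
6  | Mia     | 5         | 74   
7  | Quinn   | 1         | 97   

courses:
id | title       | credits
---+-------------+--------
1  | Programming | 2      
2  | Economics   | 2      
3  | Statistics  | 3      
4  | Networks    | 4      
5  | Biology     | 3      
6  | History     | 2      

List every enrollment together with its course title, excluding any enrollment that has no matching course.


INNER JOIN keeps only enrollments rows whose course_id matches an id in courses. Walk through each enrollment:
  - enrollment 1 (Beth): course_id=NULL, no match -> dropped
  - enrollment 2 (Aaron): course_id=4 -> matches Networks
  - enrollment 3 (Zoe): course_id=3 -> matches Statistics
  - enrollment 4 (Ivan): course_id=6 -> matches History
  - enrollment 5 (Hank): course_id=1 -> matches Programming
  - enrollment 6 (Mia): course_id=5 -> matches Biology
  - enrollment 7 (Quinn): course_id=1 -> matches Programming
So 1 of 7 rows is dropped.

SQL:
SELECT a.student, b.title AS course
FROM enrollments a
INNER JOIN courses b ON a.course_id = b.id

Result:
student | course     
--------+------------
Aaron   | Networks   
Zoe     | Statistics 
Ivan    | History    
Hank    | Programming
Mia     | Biology    
Quinn   | Programming


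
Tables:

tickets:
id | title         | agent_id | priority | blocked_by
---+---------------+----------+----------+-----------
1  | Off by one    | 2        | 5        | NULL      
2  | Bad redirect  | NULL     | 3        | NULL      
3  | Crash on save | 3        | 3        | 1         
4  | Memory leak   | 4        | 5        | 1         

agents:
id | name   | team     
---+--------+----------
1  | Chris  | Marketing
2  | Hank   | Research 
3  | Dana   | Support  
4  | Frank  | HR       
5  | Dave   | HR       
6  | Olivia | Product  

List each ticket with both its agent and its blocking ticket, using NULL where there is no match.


Two LEFT JOINs from the same base table tickets: one to agents via agent_id, one to tickets itself via blocked_by. Both are LEFT so every ticket is preserved.
Match against agents:
  - ticket 1 (Off by one): agent_id=2 -> matches Hank
  - ticket 2 (Bad redirect): agent_id=NULL, no match -> kept with NULL
  - ticket 3 (Crash on save): agent_id=3 -> matches Dana
  - ticket 4 (Memory leak): agent_id=4 -> matches Frank
Match against tickets (self):
  - ticket 1 (Off by one): blocked_by=NULL -> NULL
  - ticket 2 (Bad redirect): blocked_by=NULL -> NULL
  - ticket 3 (Crash on save): blocked_by=1 -> Off by one
  - ticket 4 (Memory leak): blocked_by=1 -> Off by one

SQL:
SELECT a.title, b.name AS agent, c.title AS blocked_by
FROM tickets a
LEFT JOIN agents b ON a.agent_id = b.id
LEFT JOIN tickets c ON a.blocked_by = c.id

Result:
title         | agent | blocked_by
--------------+-------+-----------
Off by one    | Hank  | NULL      
Bad redirect  | NULL  | NULL      
Crash on save | Dana  | Off by one
Memory leak   | Frank | Off by one


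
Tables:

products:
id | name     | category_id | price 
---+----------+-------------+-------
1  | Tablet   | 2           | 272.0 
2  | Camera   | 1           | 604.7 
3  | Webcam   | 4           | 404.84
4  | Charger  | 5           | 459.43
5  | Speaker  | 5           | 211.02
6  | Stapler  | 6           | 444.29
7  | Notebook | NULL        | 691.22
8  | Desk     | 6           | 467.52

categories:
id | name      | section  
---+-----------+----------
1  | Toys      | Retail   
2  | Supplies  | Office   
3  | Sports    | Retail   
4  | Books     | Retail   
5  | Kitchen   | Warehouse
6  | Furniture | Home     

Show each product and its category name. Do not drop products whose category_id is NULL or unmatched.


LEFT JOIN keeps every row from products (the left table); where category_id has no match in categories, the category columns become NULL. Walk through each product:
  - product 1 (Tablet): category_id=2 -> matches Supplies
  - product 2 (Camera): category_id=1 -> matches Toys
  - product 3 (Webcam): category_id=4 -> matches Books
  - product 4 (Charger): category_id=5 -> matches Kitchen
  - product 5 (Speaker): category_id=5 -> matches Kitchen
  - product 6 (Stapler): category_id=6 -> matches Furniture
  - product 7 (Notebook): category_id=NULL, no match -> kept with NULL
  - product 8 (Desk): category_id=6 -> matches Furniture
All 8 rows appear; 1 has NULL category.

SQL:
SELECT a.name, b.name AS category
FROM products a
LEFT JOIN categories b ON a.category_id = b.id

Result:
name     | category 
---------+----------
Tablet   | Supplies 
Camera   | Toys     
Webcam   | Books    
Charger  | Kitchen  
Speaker  | Kitchen  
Stapler  | Furniture
Notebook | NULL     
Desk     | Furniture


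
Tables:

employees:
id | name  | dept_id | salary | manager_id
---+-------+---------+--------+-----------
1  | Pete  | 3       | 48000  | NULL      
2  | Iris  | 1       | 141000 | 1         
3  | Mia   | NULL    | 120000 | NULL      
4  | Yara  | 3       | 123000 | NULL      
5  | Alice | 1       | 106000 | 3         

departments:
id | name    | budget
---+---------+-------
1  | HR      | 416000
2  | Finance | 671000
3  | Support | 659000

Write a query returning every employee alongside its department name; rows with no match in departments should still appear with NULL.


LEFT JOIN keeps every row from employees (the left table); where dept_id has no match in departments, the department columns become NULL. Walk through each employee:
  - employee 1 (Pete): dept_id=3 -> matches Support
  - employee 2 (Iris): dept_id=1 -> matches HR
  - employee 3 (Mia): dept_id=NULL, no match -> kept with NULL
  - employee 4 (Yara): dept_id=3 -> matches Support
  - employee 5 (Alice): dept_id=1 -> matches HR
All 5 rows appear; 1 has NULL department.

SQL:
SELECT a.name, b.name AS department
FROM employees a
LEFT JOIN departments b ON a.dept_id = b.id

Result:
name  | department
------+-----------
Pete  | Support   
Iris  | HR        
Mia   | NULL      
Yara  | Support   
Alice | HR        


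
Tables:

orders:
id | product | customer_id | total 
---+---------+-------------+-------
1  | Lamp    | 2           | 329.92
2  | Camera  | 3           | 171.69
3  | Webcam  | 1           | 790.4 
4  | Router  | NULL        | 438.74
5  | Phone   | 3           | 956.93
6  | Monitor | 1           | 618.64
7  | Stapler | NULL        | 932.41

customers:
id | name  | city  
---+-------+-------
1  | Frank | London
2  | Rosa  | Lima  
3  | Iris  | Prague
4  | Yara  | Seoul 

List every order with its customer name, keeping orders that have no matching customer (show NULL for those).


LEFT JOIN keeps every row from orders (the left table); where customer_id has no match in customers, the customer columns become NULL. Walk through each order:
  - order 1 (Lamp): customer_id=2 -> matches Rosa
  - order 2 (Camera): customer_id=3 -> matches Iris
  - order 3 (Webcam): customer_id=1 -> matches Frank
  - order 4 (Router): customer_id=NULL, no match -> kept with NULL
  - order 5 (Phone): customer_id=3 -> matches Iris
  - order 6 (Monitor): customer_id=1 -> matches Frank
  - order 7 (Stapler): customer_id=NULL, no match -> kept with NULL
All 7 rows appear; 2 have NULL customer.

SQL:
SELECT a.product, b.name AS customer
FROM orders a
LEFT JOIN customers b ON a.customer_id = b.id

Result:
product | customer
--------+---------
Lamp    | Rosa    
Camera  | Iris    
Webcam  | Frank   
Router  | NULL    
Phone   | Iris    
Monitor | Frank   
Stapler | NULL    


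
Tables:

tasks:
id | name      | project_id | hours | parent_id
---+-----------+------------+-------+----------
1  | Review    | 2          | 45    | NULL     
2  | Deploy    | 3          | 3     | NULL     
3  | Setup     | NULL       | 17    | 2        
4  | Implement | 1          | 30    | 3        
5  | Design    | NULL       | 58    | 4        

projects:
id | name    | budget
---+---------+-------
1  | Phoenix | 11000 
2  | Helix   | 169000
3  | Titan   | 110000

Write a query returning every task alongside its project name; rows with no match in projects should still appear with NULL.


LEFT JOIN keeps every row from tasks (the left table); where project_id has no match in projects, the project columns become NULL. Walk through each task:
  - task 1 (Review): project_id=2 -> matches Helix
  - task 2 (Deploy): project_id=3 -> matches Titan
  - task 3 (Setup): project_id=NULL, no match -> kept with NULL
  - task 4 (Implement): project_id=1 -> matches Phoenix
  - task 5 (Design): project_id=NULL, no match -> kept with NULL
All 5 rows appear; 2 have NULL project.

SQL:
SELECT a.name, b.name AS project
FROM tasks a
LEFT JOIN projects b ON a.project_id = b.id

Result:
name      | project
----------+--------
Review    | Helix  
Deploy    | Titan  
Setup     | NULL   
Implement | Phoenix
Design    | NULL   


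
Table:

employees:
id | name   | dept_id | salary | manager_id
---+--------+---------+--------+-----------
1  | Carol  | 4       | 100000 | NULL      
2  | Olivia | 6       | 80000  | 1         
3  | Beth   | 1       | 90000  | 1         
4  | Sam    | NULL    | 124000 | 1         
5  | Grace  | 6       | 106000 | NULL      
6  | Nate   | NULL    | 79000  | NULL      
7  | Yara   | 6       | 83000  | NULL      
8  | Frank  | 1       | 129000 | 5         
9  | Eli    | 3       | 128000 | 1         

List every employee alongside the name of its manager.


This is a self-join: employees is joined to a second copy of itself, matching each row's manager_id to another row's id. Use LEFT JOIN so rows with manager_id=NULL are kept.
  - employee 1 (Carol): manager_id=NULL -> NULL
  - employee 2 (Olivia): manager_id=1 -> Carol
  - employee 3 (Beth): manager_id=1 -> Carol
  - employee 4 (Sam): manager_id=1 -> Carol
  - employee 5 (Grace): manager_id=NULL -> NULL
  - employee 6 (Nate): manager_id=NULL -> NULL
  - employee 7 (Yara): manager_id=NULL -> NULL
  - employee 8 (Frank): manager_id=5 -> Grace
  - employee 9 (Eli): manager_id=1 -> Carol

SQL:
SELECT a.name AS item, b.name AS manager
FROM employees a
LEFT JOIN employees b ON a.manager_id = b.id

Result:
item   | manager
-------+--------
Carol  | NULL   
Olivia | Carol  
Beth   | Carol  
Sam    | Carol  
Grace  | NULL   
Nate   | NULL   
Yara   | NULL   
Frank  | Grace  
Eli    | Carol  
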